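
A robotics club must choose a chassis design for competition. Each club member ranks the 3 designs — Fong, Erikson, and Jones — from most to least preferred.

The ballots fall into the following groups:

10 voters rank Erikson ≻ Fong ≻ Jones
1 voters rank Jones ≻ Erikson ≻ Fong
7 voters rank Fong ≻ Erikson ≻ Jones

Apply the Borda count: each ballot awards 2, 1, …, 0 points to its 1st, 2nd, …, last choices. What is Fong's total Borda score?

24

Borda scores:
  Fong: 10·1 + 0 + 7·2 = 24
  Erikson: 10·2 + 1 + 7·1 = 28
  Jones: 10·0 + 2 + 7·0 = 2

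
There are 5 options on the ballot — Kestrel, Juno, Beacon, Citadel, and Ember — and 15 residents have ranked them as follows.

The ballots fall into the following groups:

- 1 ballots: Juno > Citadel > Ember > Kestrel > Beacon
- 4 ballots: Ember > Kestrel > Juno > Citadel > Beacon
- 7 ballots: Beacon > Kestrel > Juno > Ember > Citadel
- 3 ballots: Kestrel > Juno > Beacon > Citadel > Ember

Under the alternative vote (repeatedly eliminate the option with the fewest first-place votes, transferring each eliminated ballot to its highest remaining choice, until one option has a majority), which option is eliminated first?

Round 1: Beacon 7, Ember 4, Kestrel 3, Juno 1, Citadel 0. Citadel has the fewest and is eliminated.
Round 2: Beacon 7, Ember 4, Kestrel 3, Juno 1. Juno has the fewest and is eliminated.
Round 3: Beacon 7, Ember 5, Kestrel 3. Kestrel has the fewest and is eliminated.
Round 4: Beacon 10, Ember 5. Beacon has a majority.

Citadel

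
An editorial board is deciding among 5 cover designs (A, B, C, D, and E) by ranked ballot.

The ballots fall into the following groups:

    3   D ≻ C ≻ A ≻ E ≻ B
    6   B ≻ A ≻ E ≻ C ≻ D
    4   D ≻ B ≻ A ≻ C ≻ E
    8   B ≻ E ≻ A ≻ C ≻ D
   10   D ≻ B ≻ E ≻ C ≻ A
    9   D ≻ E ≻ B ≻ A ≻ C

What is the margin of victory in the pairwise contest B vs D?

12

Ballots ranking B above D: 6+8 = 14.
Ballots ranking D above B: 3+4+10+9 = 26.
D wins 26–14, a margin of 12.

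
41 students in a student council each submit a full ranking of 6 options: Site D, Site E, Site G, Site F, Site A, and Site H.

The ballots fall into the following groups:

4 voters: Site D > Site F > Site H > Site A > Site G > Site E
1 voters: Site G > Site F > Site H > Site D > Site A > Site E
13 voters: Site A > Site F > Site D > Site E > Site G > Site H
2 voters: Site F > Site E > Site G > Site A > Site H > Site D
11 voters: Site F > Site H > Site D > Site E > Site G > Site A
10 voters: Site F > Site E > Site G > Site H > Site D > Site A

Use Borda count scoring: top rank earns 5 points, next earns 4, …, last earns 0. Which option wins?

Borda scores:
  Site D: 4·5 + 2 + 13·3 + 2·0 + 11·3 + 10·1 = 104
  Site E: 4·0 + 0 + 13·2 + 2·4 + 11·2 + 10·4 = 96
  Site G: 4·1 + 5 + 13·1 + 2·3 + 11·1 + 10·3 = 69
  Site F: 4·4 + 4 + 13·4 + 2·5 + 11·5 + 10·5 = 187
  Site A: 4·2 + 1 + 13·5 + 2·2 + 11·0 + 10·0 = 78
  Site H: 4·3 + 3 + 13·0 + 2·1 + 11·4 + 10·2 = 81
Site F has the highest total.

Site F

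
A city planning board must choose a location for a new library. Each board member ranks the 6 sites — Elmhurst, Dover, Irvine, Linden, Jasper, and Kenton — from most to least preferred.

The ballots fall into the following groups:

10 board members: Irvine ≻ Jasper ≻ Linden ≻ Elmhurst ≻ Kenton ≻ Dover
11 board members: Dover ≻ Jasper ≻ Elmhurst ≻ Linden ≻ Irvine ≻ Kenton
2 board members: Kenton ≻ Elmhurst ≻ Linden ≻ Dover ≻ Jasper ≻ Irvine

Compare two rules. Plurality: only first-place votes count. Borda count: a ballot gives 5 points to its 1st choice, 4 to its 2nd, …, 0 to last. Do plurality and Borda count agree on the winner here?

Plurality first-place counts: Elmhurst 0, Dover 11, Irvine 10, Linden 0, Jasper 0, Kenton 2 → Dover.
Borda totals: Elmhurst 61, Dover 59, Irvine 61, Linden 58, Jasper 86, Kenton 20 → Jasper.
The two rules disagree: plurality picks Dover, Borda picks Jasper.

No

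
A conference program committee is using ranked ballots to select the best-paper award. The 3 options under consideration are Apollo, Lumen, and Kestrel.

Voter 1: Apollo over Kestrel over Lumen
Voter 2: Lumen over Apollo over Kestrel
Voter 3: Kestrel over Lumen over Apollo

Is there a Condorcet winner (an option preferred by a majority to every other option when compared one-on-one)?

No

Head-to-head results (3 voters total):
Apollo vs Lumen: Lumen wins 2–1.
Apollo vs Kestrel: Apollo wins 2–1.
Lumen vs Kestrel: Kestrel wins 2–1.
No candidate beats all others: Apollo beats Kestrel beats Lumen beats Apollo, a majority cycle.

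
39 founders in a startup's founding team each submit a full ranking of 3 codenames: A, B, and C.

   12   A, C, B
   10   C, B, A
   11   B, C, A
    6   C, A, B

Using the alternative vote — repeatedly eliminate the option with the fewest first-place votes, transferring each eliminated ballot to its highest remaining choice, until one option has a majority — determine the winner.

Round 1: C 16, A 12, B 11. B has the fewest and is eliminated.
Round 2: C 27, A 12. C has a majority.

C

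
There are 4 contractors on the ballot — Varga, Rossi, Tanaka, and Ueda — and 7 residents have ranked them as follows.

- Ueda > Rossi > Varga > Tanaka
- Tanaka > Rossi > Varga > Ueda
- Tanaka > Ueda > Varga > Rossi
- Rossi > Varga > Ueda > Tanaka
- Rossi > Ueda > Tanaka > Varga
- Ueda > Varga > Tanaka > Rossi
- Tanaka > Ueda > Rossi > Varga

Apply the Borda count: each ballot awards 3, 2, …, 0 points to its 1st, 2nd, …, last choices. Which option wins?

Ueda

Borda scores:
  Varga: 1 + 1 + 1 + 2 + 0 + 2 + 0 = 7
  Rossi: 2 + 2 + 0 + 3 + 3 + 0 + 1 = 11
  Tanaka: 0 + 3 + 3 + 0 + 1 + 1 + 3 = 11
  Ueda: 3 + 0 + 2 + 1 + 2 + 3 + 2 = 13
Ueda has the highest total.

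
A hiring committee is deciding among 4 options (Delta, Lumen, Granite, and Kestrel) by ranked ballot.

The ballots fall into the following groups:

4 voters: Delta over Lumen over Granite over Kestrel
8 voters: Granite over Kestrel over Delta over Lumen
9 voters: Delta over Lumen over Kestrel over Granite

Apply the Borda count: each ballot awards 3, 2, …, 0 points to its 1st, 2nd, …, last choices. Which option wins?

Delta

Borda scores:
  Delta: 4·3 + 8·1 + 9·3 = 47
  Lumen: 4·2 + 8·0 + 9·2 = 26
  Granite: 4·1 + 8·3 + 9·0 = 28
  Kestrel: 4·0 + 8·2 + 9·1 = 25
Delta has the highest total.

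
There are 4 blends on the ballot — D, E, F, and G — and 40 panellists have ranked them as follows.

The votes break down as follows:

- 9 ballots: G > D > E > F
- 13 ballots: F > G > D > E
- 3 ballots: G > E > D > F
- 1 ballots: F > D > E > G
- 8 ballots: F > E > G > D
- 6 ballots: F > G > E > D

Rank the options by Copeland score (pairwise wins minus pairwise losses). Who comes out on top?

F

Pairwise results:
  D vs E: D wins 23–17.
  D vs F: F wins 28–12.
  D vs G: G wins 39–1.
  E vs F: F wins 28–12.
  E vs G: G wins 31–9.
  F vs G: F wins 28–12.
Copeland scores (wins − losses):
  D: 1 − 2 = -1
  E: 0 − 3 = -3
  F: 3 − 0 = 3
  G: 2 − 1 = 1
F has the best Copeland score.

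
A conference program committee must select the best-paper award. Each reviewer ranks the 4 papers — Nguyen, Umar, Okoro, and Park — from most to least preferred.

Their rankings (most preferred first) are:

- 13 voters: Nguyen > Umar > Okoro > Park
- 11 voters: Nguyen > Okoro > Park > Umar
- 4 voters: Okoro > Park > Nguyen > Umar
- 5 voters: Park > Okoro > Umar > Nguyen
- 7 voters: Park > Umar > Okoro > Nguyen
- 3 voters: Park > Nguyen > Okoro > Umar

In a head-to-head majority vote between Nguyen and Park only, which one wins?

Nguyen

Ballots ranking Nguyen above Park: 13+11 = 24.
Ballots ranking Park above Nguyen: 4+5+7+3 = 19.
Nguyen wins the head-to-head, 24–19.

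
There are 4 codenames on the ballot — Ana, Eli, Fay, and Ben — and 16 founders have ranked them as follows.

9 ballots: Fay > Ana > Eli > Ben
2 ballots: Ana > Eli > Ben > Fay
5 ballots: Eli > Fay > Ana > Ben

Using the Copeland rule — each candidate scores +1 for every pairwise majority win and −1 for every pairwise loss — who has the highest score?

Pairwise results:
  Ana vs Eli: Ana wins 11–5.
  Ana vs Fay: Fay wins 14–2.
  Ana vs Ben: Ana wins 16–0.
  Eli vs Fay: Fay wins 9–7.
  Eli vs Ben: Eli wins 16–0.
  Fay vs Ben: Fay wins 14–2.
Copeland scores (wins − losses):
  Ana: 2 − 1 = 1
  Eli: 1 − 2 = -1
  Fay: 3 − 0 = 3
  Ben: 0 − 3 = -3
Fay has the best Copeland score.

Fay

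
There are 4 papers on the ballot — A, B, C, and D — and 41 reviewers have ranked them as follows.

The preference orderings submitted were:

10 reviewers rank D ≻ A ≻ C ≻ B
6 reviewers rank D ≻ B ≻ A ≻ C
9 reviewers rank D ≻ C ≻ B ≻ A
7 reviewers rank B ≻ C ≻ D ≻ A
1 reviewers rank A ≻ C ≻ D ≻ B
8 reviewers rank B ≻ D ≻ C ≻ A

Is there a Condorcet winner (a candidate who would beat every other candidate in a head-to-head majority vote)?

Yes

Head-to-head results (41 voters total):
A vs B: B wins 30–11.
A vs C: C wins 24–17.
A vs D: D wins 40–1.
B vs C: B wins 21–20.
B vs D: D wins 26–15.
C vs D: D wins 33–8.
D beats each rival — A (40–1), B (26–15), C (33–8) — so D is the Condorcet winner.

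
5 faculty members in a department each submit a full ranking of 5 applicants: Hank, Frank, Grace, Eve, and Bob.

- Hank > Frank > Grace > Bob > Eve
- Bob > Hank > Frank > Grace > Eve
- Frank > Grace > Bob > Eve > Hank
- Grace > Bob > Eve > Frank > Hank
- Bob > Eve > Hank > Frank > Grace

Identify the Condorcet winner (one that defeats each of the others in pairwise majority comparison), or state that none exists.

Head-to-head results (5 voters total):
Hank vs Frank: Hank wins 3–2.
Hank vs Grace: Hank wins 3–2.
Hank vs Eve: Eve wins 3–2.
Hank vs Bob: Bob wins 4–1.
Frank vs Grace: Frank wins 4–1.
Frank vs Eve: Frank wins 3–2.
Frank vs Bob: Bob wins 3–2.
Grace vs Eve: Grace wins 4–1.
Grace vs Bob: Grace wins 3–2.
Eve vs Bob: Bob wins 5–0.
No candidate beats all others: Hank beats Frank beats Eve beats Hank, a majority cycle.

None — there is no Condorcet winner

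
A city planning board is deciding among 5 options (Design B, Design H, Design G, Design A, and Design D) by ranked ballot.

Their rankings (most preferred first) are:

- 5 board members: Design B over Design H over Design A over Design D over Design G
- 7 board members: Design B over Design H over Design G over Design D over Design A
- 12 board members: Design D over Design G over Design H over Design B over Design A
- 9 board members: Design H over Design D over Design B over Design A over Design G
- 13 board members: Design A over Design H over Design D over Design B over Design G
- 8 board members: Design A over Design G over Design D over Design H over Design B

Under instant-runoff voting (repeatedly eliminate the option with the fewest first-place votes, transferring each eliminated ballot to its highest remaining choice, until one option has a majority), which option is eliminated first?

Round 1: Design A 21, Design B 12, Design D 12, Design H 9, Design G 0. Design G has the fewest and is eliminated.
Round 2: Design A 21, Design B 12, Design D 12, Design H 9. Design H has the fewest and is eliminated.
Round 3: Design A 21, Design D 21, Design B 12. Design B has the fewest and is eliminated.
Round 4: Design D 28, Design A 26. Design D has a majority.

Design G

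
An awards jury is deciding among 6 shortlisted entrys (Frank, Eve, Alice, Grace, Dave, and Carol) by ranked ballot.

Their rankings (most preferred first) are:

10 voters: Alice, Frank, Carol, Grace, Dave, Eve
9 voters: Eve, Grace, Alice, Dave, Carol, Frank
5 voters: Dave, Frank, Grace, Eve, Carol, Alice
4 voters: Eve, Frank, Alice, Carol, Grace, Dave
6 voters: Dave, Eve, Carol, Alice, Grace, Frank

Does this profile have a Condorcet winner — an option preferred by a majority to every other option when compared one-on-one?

No

Head-to-head results (34 voters total):
Frank vs Eve: Eve wins 19–15.
Frank vs Alice: Alice wins 25–9.
Frank vs Grace: Frank wins 19–15.
Frank vs Dave: Dave wins 20–14.
Frank vs Carol: Frank wins 19–15.
Eve vs Alice: Eve wins 24–10.
Eve vs Grace: Eve wins 19–15.
Eve vs Dave: Dave wins 21–13.
Eve vs Carol: Eve wins 24–10.
Alice vs Grace: Alice wins 20–14.
Alice vs Dave: Alice wins 23–11.
Alice vs Carol: Alice wins 23–11.
Grace vs Dave: Grace wins 23–11.
Grace vs Carol: Carol wins 20–14.
Dave vs Carol: Dave wins 20–14.
No candidate beats all others: Frank beats Grace beats Dave beats Frank, a majority cycle.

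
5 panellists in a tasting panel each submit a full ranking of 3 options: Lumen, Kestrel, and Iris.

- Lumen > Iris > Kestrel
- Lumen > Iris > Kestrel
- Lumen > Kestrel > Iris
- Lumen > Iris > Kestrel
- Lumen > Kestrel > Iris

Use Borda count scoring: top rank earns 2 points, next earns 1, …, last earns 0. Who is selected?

Borda scores:
  Lumen: 2 + 2 + 2 + 2 + 2 = 10
  Kestrel: 0 + 0 + 1 + 0 + 1 = 2
  Iris: 1 + 1 + 0 + 1 + 0 = 3
Lumen has the highest total.

Lumen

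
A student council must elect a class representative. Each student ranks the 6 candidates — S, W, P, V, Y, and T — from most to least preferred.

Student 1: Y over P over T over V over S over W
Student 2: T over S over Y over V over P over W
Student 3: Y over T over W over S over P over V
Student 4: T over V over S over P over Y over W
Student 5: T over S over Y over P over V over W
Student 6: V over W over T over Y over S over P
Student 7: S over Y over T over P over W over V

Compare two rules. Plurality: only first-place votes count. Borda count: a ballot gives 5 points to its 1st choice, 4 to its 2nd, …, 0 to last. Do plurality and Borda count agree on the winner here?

Plurality first-place counts: S 1, W 0, P 0, V 1, Y 2, T 3 → T.
Borda totals: S 20, W 8, P 12, V 14, Y 23, T 28 → T.
The two rules agree on T.

Yes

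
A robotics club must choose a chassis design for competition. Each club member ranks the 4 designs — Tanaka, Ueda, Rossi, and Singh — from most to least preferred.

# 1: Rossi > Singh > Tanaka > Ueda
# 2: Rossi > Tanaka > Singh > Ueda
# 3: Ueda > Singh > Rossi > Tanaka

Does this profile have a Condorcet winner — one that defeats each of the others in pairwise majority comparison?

Yes

Head-to-head results (3 voters total):
Tanaka vs Ueda: Tanaka wins 2–1.
Tanaka vs Rossi: Rossi wins 3–0.
Tanaka vs Singh: Singh wins 2–1.
Ueda vs Rossi: Rossi wins 2–1.
Ueda vs Singh: Singh wins 2–1.
Rossi vs Singh: Rossi wins 2–1.
Rossi beats each rival — Tanaka (3–0), Ueda (2–1), Singh (2–1) — so Rossi is the Condorcet winner.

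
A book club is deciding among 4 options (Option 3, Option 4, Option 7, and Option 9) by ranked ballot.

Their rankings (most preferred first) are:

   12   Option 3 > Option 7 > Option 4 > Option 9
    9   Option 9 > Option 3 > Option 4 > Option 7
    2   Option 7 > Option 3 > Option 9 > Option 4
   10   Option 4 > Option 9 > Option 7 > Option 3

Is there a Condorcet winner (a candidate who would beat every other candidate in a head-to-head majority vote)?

No

Head-to-head results (33 voters total):
Option 3 vs Option 4: Option 3 wins 23–10.
Option 3 vs Option 7: Option 3 wins 21–12.
Option 3 vs Option 9: Option 9 wins 19–14.
Option 4 vs Option 7: Option 4 wins 19–14.
Option 4 vs Option 9: Option 4 wins 22–11.
Option 7 vs Option 9: Option 9 wins 19–14.
No candidate beats all others: Option 3 beats Option 4 beats Option 9 beats Option 3, a majority cycle.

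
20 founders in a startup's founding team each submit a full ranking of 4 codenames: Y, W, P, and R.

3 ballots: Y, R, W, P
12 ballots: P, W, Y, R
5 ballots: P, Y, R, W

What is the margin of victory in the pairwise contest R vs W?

Ballots ranking R above W: 3+5 = 8.
Ballots ranking W above R: 12.
W wins 12–8, a margin of 4.

4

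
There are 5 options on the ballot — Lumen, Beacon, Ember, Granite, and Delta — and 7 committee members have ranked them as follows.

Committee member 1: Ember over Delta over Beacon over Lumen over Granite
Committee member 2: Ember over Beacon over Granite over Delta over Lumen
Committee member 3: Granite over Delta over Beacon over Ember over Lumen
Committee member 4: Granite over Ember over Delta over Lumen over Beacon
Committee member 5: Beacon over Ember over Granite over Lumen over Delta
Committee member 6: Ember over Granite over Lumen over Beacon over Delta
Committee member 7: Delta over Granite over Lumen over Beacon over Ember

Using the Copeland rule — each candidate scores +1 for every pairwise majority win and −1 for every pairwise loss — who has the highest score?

Ember

Pairwise results:
  Lumen vs Beacon: Beacon wins 4–3.
  Lumen vs Ember: Ember wins 6–1.
  Lumen vs Granite: Granite wins 6–1.
  Lumen vs Delta: Delta wins 5–2.
  Beacon vs Ember: Ember wins 4–3.
  Beacon vs Granite: Granite wins 4–3.
  Beacon vs Delta: Delta wins 4–3.
  Ember vs Granite: Ember wins 4–3.
  Ember vs Delta: Ember wins 5–2.
  Granite vs Delta: Granite wins 5–2.
Copeland scores (wins − losses):
  Lumen: 0 − 4 = -4
  Beacon: 1 − 3 = -2
  Ember: 4 − 0 = 4
  Granite: 3 − 1 = 2
  Delta: 2 − 2 = 0
Ember has the best Copeland score.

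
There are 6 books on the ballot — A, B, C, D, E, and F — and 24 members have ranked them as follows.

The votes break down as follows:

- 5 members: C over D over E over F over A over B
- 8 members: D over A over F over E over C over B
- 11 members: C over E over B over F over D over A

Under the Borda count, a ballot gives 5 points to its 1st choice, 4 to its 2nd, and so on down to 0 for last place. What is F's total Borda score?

56

Borda scores:
  A: 5·1 + 8·4 + 11·0 = 37
  B: 5·0 + 8·0 + 11·3 = 33
  C: 5·5 + 8·1 + 11·5 = 88
  D: 5·4 + 8·5 + 11·1 = 71
  E: 5·3 + 8·2 + 11·4 = 75
  F: 5·2 + 8·3 + 11·2 = 56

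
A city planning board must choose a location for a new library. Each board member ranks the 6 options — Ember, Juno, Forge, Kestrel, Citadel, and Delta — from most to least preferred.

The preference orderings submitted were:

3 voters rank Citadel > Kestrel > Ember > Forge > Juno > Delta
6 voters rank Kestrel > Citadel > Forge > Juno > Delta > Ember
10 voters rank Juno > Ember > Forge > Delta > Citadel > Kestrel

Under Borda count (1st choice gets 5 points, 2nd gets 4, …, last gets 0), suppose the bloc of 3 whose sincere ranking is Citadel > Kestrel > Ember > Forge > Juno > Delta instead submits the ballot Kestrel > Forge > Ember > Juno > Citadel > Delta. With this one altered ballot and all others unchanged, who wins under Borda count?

Borda totals with the altered ballot: Ember 49, Juno 68, Forge 60, Kestrel 45, Citadel 37, Delta 26.
The winner is unchanged: still Juno.

Juno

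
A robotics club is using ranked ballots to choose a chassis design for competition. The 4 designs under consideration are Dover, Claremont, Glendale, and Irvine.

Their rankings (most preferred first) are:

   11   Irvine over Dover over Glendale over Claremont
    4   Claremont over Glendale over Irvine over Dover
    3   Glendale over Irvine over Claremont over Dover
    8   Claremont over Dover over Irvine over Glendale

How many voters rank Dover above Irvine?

Ballots ranking Dover above Irvine: 8.
Ballots ranking Irvine above Dover: 11+4+3 = 18.
So 8 of 26 voters prefer Dover to Irvine.

8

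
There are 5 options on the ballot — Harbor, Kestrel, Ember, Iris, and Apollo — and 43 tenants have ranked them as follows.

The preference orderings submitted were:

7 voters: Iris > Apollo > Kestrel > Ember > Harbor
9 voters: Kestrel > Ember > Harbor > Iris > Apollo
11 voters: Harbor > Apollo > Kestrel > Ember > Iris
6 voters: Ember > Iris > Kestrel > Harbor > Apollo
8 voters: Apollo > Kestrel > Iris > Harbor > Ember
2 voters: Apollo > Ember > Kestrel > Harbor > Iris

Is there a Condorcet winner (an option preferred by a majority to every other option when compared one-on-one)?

Head-to-head results (43 voters total):
Harbor vs Kestrel: Kestrel wins 32–11.
Harbor vs Ember: Ember wins 24–19.
Harbor vs Iris: Harbor wins 22–21.
Harbor vs Apollo: Harbor wins 26–17.
Kestrel vs Ember: Kestrel wins 35–8.
Kestrel vs Iris: Kestrel wins 30–13.
Kestrel vs Apollo: Apollo wins 28–15.
Ember vs Iris: Ember wins 28–15.
Ember vs Apollo: Apollo wins 28–15.
Iris vs Apollo: Iris wins 22–21.
No candidate beats all others: Harbor beats Apollo beats Kestrel beats Harbor, a majority cycle.

No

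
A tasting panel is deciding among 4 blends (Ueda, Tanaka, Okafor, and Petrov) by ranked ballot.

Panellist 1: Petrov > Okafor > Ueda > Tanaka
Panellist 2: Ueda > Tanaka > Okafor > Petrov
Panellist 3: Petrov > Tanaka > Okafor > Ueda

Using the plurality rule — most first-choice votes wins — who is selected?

First-place vote totals:
  Ueda: 1
  Tanaka: 0
  Okafor: 0
  Petrov: 2
Petrov has the most first-place votes.

Petrov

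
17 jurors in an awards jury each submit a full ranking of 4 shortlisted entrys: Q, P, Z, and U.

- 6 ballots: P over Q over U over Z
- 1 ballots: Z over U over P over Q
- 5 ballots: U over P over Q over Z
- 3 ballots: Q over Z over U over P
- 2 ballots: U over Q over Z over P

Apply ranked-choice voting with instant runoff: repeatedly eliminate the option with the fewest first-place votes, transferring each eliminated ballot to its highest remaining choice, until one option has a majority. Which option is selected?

Round 1: U 7, P 6, Q 3, Z 1. Z has the fewest and is eliminated.
Round 2: U 8, P 6, Q 3. Q has the fewest and is eliminated.
Round 3: U 11, P 6. U has a majority.

U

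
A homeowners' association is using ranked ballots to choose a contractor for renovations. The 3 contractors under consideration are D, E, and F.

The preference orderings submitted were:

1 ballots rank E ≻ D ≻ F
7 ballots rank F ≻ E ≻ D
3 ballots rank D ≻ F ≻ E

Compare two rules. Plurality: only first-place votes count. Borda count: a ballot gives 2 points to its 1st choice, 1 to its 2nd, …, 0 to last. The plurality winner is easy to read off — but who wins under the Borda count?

F

Plurality first-place counts: D 3, E 1, F 7 → F.
Borda totals: D 7, E 9, F 17 → F.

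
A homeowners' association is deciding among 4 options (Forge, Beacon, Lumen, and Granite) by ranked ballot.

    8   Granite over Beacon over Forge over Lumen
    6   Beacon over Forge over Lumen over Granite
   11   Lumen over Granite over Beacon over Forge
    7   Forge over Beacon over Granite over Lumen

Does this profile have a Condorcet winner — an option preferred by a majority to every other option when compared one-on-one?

Head-to-head results (32 voters total):
Forge vs Beacon: Beacon wins 25–7.
Forge vs Lumen: Forge wins 21–11.
Forge vs Granite: Granite wins 19–13.
Beacon vs Lumen: Beacon wins 21–11.
Beacon vs Granite: Granite wins 19–13.
Lumen vs Granite: Lumen wins 17–15.
No candidate beats all others: Forge beats Lumen beats Granite beats Forge, a majority cycle.

No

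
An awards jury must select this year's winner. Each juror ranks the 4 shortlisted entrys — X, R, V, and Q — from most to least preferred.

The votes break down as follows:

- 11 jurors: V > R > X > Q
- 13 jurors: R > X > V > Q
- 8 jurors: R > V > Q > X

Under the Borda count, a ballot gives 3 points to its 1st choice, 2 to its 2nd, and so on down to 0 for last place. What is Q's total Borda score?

Borda scores:
  X: 11·1 + 13·2 + 8·0 = 37
  R: 11·2 + 13·3 + 8·3 = 85
  V: 11·3 + 13·1 + 8·2 = 62
  Q: 11·0 + 13·0 + 8·1 = 8

8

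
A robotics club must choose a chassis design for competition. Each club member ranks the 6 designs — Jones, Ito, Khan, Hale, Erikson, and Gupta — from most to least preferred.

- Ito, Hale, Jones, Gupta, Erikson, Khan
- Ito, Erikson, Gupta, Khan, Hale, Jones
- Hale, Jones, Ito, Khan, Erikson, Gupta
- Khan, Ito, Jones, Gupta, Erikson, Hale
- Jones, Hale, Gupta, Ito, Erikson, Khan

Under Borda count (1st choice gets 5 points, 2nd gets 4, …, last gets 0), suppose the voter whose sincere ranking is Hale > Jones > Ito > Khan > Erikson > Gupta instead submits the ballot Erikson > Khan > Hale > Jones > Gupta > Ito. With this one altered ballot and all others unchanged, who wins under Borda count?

Ito

Borda totals with the altered ballot: Jones 13, Ito 16, Khan 11, Hale 12, Erikson 12, Gupta 11.
The winner is unchanged: still Ito.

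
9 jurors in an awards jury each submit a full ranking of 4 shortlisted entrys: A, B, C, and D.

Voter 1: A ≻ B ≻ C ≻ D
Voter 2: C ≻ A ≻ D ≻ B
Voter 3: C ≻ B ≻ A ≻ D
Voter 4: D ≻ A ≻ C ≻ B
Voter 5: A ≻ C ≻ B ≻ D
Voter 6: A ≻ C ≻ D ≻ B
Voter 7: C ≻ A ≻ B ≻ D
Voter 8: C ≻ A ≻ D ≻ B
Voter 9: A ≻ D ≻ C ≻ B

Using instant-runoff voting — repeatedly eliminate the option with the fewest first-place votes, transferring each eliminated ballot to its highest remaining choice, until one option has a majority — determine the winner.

A

Round 1: A 4, C 4, D 1, B 0. B has the fewest and is eliminated.
Round 2: A 4, C 4, D 1. D has the fewest and is eliminated.
Round 3: A 5, C 4. A has a majority.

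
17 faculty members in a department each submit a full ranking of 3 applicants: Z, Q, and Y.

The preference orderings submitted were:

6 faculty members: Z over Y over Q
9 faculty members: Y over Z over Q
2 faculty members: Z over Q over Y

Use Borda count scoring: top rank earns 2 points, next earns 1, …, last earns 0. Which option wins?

Z

Borda scores:
  Z: 6·2 + 9·1 + 2·2 = 25
  Q: 6·0 + 9·0 + 2·1 = 2
  Y: 6·1 + 9·2 + 2·0 = 24
Z has the highest total.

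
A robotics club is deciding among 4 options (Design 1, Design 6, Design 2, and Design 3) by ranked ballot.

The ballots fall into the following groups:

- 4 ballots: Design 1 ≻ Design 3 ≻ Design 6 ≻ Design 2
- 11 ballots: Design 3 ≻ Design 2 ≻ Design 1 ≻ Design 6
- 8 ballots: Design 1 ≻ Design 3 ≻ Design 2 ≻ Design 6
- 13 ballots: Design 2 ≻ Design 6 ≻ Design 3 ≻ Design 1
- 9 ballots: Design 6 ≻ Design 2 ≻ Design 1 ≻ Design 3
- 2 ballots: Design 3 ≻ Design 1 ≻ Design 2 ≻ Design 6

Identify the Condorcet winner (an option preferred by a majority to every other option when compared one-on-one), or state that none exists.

Design 3

Head-to-head results (47 voters total):
Design 1 vs Design 6: Design 1 wins 25–22.
Design 1 vs Design 2: Design 2 wins 33–14.
Design 1 vs Design 3: Design 3 wins 26–21.
Design 6 vs Design 2: Design 2 wins 34–13.
Design 6 vs Design 3: Design 3 wins 25–22.
Design 2 vs Design 3: Design 3 wins 25–22.
Design 3 beats each rival — Design 1 (26–21), Design 6 (25–22), Design 2 (25–22) — so Design 3 is the Condorcet winner.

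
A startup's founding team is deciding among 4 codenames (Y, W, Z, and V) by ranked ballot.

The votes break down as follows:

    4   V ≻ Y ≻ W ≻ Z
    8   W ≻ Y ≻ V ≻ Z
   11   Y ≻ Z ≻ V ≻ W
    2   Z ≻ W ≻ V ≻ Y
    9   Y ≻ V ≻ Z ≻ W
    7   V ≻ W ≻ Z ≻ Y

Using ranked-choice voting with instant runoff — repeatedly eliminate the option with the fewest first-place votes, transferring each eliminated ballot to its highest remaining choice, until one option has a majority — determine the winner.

Y

Round 1: Y 20, V 11, W 8, Z 2. Z has the fewest and is eliminated.
Round 2: Y 20, V 11, W 10. W has the fewest and is eliminated.
Round 3: Y 28, V 13. Y has a majority.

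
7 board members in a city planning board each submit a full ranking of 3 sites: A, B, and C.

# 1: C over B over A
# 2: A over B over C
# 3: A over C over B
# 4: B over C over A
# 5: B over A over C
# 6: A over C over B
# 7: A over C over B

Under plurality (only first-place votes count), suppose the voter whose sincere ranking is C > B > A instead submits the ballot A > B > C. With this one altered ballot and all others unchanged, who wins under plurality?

First-place totals with the altered ballot: A 5, B 2, C 0.
The winner is unchanged: still A.

A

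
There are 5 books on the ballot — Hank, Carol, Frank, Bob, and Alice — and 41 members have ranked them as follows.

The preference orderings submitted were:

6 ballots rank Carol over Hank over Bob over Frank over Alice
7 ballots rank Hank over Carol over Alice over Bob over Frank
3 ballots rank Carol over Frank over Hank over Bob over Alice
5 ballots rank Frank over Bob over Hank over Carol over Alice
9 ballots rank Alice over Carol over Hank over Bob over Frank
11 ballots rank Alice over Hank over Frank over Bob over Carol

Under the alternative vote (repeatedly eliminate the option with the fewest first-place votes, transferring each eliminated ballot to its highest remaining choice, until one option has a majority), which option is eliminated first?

Bob

Round 1: Alice 20, Carol 9, Hank 7, Frank 5, Bob 0. Bob has the fewest and is eliminated.
Round 2: Alice 20, Carol 9, Hank 7, Frank 5. Frank has the fewest and is eliminated.
Round 3: Alice 20, Hank 12, Carol 9. Carol has the fewest and is eliminated.
Round 4: Hank 21, Alice 20. Hank has a majority.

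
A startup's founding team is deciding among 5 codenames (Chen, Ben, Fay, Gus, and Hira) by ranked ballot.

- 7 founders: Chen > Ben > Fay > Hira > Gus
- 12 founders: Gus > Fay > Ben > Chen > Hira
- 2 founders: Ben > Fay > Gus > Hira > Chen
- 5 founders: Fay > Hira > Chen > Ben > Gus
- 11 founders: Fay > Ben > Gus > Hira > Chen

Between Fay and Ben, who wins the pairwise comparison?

Fay

Ballots ranking Fay above Ben: 12+5+11 = 28.
Ballots ranking Ben above Fay: 7+2 = 9.
Fay wins the head-to-head, 28–9.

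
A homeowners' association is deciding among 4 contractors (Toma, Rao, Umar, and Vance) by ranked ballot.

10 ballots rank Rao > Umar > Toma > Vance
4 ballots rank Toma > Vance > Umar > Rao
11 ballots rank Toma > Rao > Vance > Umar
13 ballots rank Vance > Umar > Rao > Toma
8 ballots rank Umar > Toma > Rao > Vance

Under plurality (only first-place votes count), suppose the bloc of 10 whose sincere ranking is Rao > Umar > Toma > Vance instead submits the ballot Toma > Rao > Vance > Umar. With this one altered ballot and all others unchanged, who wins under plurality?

First-place totals with the altered ballot: Toma 25, Rao 0, Umar 8, Vance 13.
The winner is unchanged: still Toma.

Toma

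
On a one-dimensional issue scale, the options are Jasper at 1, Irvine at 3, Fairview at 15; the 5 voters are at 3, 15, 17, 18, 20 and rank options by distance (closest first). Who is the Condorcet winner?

Fairview

With single-peaked preferences on a line, the Condorcet winner is the candidate closest to the median voter.
The median voter (position 17) is closest to Fairview at 15.
Check: Fairview vs Irvine — voters closer to Fairview: 4 of 5.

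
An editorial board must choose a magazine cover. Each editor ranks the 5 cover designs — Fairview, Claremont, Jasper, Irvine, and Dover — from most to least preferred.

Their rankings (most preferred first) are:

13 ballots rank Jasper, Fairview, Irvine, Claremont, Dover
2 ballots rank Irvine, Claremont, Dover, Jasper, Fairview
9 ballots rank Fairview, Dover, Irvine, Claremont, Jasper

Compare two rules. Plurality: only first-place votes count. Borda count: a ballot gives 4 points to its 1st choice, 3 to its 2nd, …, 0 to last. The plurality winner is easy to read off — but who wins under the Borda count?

Plurality first-place counts: Fairview 9, Claremont 0, Jasper 13, Irvine 2, Dover 0 → Jasper.
Borda totals: Fairview 75, Claremont 28, Jasper 54, Irvine 52, Dover 31 → Fairview.

Fairview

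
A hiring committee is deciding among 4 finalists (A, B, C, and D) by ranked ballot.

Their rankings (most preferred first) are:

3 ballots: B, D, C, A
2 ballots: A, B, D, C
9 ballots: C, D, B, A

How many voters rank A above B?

2

Ballots ranking A above B: 2.
Ballots ranking B above A: 3+9 = 12.
So 2 of 14 voters prefer A to B.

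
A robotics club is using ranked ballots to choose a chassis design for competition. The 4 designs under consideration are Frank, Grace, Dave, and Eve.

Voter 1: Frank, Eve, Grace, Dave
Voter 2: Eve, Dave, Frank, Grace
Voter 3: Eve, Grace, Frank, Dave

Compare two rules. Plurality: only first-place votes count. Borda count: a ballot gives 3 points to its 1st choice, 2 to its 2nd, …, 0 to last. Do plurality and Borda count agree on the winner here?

Yes

Plurality first-place counts: Frank 1, Grace 0, Dave 0, Eve 2 → Eve.
Borda totals: Frank 5, Grace 3, Dave 2, Eve 8 → Eve.
The two rules agree on Eve.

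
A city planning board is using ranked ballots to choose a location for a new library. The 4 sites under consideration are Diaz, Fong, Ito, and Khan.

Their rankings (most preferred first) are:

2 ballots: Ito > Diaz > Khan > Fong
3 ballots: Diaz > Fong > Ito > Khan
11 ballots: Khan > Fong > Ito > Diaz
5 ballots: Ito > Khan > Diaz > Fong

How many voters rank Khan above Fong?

Ballots ranking Khan above Fong: 2+11+5 = 18.
Ballots ranking Fong above Khan: 3.
So 18 of 21 voters prefer Khan to Fong.

18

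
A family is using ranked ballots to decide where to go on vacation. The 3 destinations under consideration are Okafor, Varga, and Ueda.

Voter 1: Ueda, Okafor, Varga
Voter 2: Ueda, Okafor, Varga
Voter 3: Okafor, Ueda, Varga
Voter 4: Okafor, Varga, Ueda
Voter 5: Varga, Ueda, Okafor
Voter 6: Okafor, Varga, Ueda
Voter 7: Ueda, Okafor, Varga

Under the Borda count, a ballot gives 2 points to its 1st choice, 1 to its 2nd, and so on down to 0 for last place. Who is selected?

Borda scores:
  Okafor: 1 + 1 + 2 + 2 + 0 + 2 + 1 = 9
  Varga: 0 + 0 + 0 + 1 + 2 + 1 + 0 = 4
  Ueda: 2 + 2 + 1 + 0 + 1 + 0 + 2 = 8
Okafor has the highest total.

Okafor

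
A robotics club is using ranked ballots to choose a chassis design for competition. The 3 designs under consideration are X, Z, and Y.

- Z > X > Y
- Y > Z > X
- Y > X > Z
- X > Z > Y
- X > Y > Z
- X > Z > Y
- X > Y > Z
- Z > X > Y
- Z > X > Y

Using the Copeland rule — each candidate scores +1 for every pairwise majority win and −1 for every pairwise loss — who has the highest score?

X

Pairwise results:
  X vs Z: X wins 5–4.
  X vs Y: X wins 7–2.
  Z vs Y: Z wins 5–4.
Copeland scores (wins − losses):
  X: 2 − 0 = 2
  Z: 1 − 1 = 0
  Y: 0 − 2 = -2
X has the best Copeland score.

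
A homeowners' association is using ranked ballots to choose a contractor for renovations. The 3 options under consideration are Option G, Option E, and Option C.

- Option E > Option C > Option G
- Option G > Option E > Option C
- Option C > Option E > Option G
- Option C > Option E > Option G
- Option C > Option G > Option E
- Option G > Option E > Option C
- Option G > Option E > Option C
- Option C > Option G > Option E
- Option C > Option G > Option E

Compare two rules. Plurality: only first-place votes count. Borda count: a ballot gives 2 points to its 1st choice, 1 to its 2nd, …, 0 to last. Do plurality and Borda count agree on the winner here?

Yes

Plurality first-place counts: Option G 3, Option E 1, Option C 5 → Option C.
Borda totals: Option G 9, Option E 7, Option C 11 → Option C.
The two rules agree on Option C.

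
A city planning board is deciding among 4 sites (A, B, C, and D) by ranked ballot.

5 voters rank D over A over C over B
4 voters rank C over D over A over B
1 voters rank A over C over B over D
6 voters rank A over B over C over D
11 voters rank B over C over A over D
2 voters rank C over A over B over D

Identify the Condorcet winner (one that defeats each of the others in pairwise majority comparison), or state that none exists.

Head-to-head results (29 voters total):
A vs B: A wins 18–11.
A vs C: C wins 17–12.
A vs D: A wins 20–9.
B vs C: B wins 17–12.
B vs D: B wins 20–9.
C vs D: C wins 24–5.
No candidate beats all others: A beats B beats C beats A, a majority cycle.

No Condorcet winner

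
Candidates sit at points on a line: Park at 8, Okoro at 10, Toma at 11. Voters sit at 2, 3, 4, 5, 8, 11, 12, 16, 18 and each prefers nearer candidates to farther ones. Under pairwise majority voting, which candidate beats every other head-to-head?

With single-peaked preferences on a line, the Condorcet winner is the candidate closest to the median voter.
The median voter (position 8) is closest to Park at 8.
Check: Park vs Toma — voters closer to Park: 5 of 9.

Park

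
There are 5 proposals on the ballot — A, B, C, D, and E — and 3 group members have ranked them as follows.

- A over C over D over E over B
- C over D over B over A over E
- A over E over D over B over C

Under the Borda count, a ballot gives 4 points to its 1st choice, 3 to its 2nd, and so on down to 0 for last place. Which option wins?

A

Borda scores:
  A: 4 + 1 + 4 = 9
  B: 0 + 2 + 1 = 3
  C: 3 + 4 + 0 = 7
  D: 2 + 3 + 2 = 7
  E: 1 + 0 + 3 = 4
A has the highest total.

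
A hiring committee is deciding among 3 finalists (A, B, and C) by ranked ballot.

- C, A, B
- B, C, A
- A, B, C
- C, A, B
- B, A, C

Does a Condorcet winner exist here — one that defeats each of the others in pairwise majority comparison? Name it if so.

There is no Condorcet winner

Head-to-head results (5 voters total):
A vs B: A wins 3–2.
A vs C: C wins 3–2.
B vs C: B wins 3–2.
No candidate beats all others: A beats B beats C beats A, a majority cycle.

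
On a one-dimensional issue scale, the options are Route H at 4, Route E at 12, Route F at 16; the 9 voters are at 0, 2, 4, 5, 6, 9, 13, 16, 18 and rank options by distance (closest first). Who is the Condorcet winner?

With single-peaked preferences on a line, the Condorcet winner is the candidate closest to the median voter.
The median voter (position 6) is closest to Route H at 4.
Check: Route H vs Route F — voters closer to Route H: 6 of 9.

Route H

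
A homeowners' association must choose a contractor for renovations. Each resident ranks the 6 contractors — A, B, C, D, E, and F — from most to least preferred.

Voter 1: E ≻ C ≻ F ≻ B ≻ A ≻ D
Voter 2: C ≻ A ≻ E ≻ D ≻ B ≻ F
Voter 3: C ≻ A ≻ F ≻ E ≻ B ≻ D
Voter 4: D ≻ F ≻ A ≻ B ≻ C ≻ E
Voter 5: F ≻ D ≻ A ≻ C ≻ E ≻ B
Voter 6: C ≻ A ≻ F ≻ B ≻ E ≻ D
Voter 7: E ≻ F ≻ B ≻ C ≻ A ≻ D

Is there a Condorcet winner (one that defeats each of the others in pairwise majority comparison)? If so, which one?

Head-to-head results (7 voters total):
A vs B: A wins 5–2.
A vs C: C wins 5–2.
A vs D: A wins 5–2.
A vs E: A wins 5–2.
A vs F: F wins 4–3.
B vs C: C wins 5–2.
B vs D: B wins 4–3.
B vs E: E wins 5–2.
B vs F: F wins 6–1.
C vs D: C wins 5–2.
C vs E: C wins 5–2.
C vs F: C wins 4–3.
D vs E: E wins 5–2.
D vs F: F wins 5–2.
E vs F: F wins 4–3.
C beats each rival — A (5–2), B (5–2), D (5–2), E (5–2), F (4–3) — so C is the Condorcet winner.

C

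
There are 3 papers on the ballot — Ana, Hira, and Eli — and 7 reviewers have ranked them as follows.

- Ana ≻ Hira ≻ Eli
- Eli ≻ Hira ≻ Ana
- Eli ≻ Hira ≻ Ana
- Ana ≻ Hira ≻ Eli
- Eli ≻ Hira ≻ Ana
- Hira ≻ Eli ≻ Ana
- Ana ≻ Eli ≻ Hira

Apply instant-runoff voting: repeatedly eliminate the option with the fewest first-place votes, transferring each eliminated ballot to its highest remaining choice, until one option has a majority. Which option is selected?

Eli

Round 1: Ana 3, Eli 3, Hira 1. Hira has the fewest and is eliminated.
Round 2: Eli 4, Ana 3. Eli has a majority.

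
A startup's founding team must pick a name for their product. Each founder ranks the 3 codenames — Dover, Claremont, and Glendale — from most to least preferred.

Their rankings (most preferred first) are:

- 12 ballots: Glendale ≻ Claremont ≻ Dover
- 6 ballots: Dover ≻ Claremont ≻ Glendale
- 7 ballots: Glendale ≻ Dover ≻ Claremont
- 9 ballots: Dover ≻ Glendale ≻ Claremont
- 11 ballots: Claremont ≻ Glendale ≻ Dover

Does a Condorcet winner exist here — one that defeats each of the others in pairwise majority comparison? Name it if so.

Head-to-head results (45 voters total):
Dover vs Claremont: Claremont wins 23–22.
Dover vs Glendale: Glendale wins 30–15.
Claremont vs Glendale: Glendale wins 28–17.
Glendale beats each rival — Dover (30–15), Claremont (28–17) — so Glendale is the Condorcet winner.

Glendale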